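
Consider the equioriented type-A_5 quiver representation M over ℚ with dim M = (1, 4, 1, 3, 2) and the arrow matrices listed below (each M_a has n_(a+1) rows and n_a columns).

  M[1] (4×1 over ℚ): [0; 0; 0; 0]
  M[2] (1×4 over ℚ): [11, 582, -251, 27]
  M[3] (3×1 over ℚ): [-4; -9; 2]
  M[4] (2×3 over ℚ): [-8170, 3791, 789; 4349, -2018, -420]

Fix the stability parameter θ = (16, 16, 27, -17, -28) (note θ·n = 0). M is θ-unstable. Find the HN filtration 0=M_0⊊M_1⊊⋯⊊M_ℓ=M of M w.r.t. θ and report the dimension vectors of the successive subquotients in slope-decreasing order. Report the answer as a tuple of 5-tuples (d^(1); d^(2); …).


Barcode: M ≅ I[1,1], I[2,2]^3, I[2,5], I[4,4], I[4,5]. HN layers by μ_θ (4 steps, strictly decreasing):
  μ^(1)=16; μ^(2)=-1/2; μ^(3)=-17; μ^(4)=-45/2

((1, 3, 0, 0, 0); (0, 1, 1, 1, 1); (0, 0, 0, 1, 0); (0, 0, 0, 1, 1))


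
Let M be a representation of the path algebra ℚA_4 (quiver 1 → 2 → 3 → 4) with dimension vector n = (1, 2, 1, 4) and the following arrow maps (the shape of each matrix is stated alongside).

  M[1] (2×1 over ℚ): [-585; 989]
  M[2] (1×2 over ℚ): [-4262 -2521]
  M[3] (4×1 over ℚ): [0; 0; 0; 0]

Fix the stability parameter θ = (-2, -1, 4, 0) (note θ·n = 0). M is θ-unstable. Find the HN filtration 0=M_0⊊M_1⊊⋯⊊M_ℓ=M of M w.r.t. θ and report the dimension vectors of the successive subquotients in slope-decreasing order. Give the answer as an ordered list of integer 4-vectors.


Interval decomposition of M: I[1,3], I[2,2], I[4,4]^4.
HN type (ℓ=4): μ^(1)=4; μ^(2)=0; μ^(3)=-1; μ^(4)=-2

((0, 0, 1, 0); (0, 0, 0, 4); (0, 2, 0, 0); (1, 0, 0, 0))


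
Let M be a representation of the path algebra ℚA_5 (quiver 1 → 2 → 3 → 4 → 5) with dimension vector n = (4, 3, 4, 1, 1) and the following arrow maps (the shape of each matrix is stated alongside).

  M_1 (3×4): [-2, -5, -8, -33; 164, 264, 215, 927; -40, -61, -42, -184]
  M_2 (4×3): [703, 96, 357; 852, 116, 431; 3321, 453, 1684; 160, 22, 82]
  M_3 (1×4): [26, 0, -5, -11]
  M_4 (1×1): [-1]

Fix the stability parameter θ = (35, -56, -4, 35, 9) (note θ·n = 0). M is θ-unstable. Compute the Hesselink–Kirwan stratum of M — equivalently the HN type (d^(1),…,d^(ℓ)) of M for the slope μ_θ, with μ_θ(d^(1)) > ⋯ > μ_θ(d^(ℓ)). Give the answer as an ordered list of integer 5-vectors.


Via rank(M_{q-1}∘⋯∘M_p): M ≅ I[1,1], I[1,3]^2, I[1,5], I[3,3].
μ_θ-semistable layers: μ^(1)=35; μ^(2)=22; μ^(3)=-4; μ^(4)=-21/2

((1, 0, 0, 0, 0); (0, 0, 0, 1, 1); (0, 0, 4, 0, 0); (3, 3, 0, 0, 0))


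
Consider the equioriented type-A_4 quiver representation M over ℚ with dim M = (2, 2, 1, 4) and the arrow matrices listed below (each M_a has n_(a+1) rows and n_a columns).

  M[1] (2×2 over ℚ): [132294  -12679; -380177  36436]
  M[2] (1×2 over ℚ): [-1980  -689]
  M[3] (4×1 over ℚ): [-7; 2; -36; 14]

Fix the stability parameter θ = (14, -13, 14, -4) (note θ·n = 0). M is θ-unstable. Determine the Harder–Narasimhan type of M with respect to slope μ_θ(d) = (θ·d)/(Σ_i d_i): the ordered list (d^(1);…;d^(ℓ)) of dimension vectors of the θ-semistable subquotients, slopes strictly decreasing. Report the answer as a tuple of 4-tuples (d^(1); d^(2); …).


Via rank(M_{q-1}∘⋯∘M_p): M ≅ I[1,2], I[1,4], I[4,4]^3.
μ_θ-semistable layers: μ^(1)=5; μ^(2)=1/2; μ^(3)=-4

((0, 0, 1, 1); (2, 2, 0, 0); (0, 0, 0, 3))


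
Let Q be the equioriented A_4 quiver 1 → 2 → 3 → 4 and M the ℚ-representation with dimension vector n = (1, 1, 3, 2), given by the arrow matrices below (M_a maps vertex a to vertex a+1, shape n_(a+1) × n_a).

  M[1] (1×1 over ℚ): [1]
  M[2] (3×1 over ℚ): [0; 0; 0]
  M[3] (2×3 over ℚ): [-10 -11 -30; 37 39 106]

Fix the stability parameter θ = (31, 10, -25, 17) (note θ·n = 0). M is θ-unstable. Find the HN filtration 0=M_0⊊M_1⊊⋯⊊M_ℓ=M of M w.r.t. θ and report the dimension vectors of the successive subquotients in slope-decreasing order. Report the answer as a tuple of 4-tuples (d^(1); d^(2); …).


Barcode: M ≅ I[1,2], I[3,3], I[3,4]^2. HN layers by μ_θ (3 steps, strictly decreasing):
  μ^(1)=41/2; μ^(2)=17; μ^(3)=-25

((1, 1, 0, 0); (0, 0, 0, 2); (0, 0, 3, 0))


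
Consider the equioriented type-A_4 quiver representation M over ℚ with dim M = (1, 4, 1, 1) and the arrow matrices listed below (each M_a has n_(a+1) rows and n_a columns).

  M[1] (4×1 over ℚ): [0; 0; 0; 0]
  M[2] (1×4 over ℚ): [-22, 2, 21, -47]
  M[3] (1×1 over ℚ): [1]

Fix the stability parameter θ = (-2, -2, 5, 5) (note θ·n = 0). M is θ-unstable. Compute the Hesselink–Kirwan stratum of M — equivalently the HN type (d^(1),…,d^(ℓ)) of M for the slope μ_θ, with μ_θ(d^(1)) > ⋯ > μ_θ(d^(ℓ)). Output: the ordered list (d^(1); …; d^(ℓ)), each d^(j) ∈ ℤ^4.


Barcode: M ≅ I[1,1], I[2,2]^3, I[2,4]. HN layers by μ_θ (2 steps, strictly decreasing):
  μ^(1)=5; μ^(2)=-2

((0, 0, 1, 1); (1, 4, 0, 0))


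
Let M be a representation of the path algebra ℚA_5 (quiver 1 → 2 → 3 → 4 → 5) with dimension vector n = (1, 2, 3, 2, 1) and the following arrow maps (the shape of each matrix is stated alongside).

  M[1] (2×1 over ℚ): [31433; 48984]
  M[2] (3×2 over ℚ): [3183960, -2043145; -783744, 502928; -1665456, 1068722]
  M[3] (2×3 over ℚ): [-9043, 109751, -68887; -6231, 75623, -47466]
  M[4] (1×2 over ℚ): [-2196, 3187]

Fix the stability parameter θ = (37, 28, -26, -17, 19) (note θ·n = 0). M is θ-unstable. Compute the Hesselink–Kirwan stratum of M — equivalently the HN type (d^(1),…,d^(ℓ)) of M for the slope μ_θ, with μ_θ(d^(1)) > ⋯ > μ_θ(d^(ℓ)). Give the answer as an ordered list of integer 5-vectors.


Interval decomposition of M: I[1,2], I[2,5], I[3,3], I[3,4].
HN type (ℓ=5): μ^(1)=65/2; μ^(2)=19; μ^(3)=-5; μ^(4)=-17; μ^(5)=-26

((1, 1, 0, 0, 0); (0, 0, 0, 0, 1); (0, 1, 1, 1, 0); (0, 0, 0, 1, 0); (0, 0, 2, 0, 0))


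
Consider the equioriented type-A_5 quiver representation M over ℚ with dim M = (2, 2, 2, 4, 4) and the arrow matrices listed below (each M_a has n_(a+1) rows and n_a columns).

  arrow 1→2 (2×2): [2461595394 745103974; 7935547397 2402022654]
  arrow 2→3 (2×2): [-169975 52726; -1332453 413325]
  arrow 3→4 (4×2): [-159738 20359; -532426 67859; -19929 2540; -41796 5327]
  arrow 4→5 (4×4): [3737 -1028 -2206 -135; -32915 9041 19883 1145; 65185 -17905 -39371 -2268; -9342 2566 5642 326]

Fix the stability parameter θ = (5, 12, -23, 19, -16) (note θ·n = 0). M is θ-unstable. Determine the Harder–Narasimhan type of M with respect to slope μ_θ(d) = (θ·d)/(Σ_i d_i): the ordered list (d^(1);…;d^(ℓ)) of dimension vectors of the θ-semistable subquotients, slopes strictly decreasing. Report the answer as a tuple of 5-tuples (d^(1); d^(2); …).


Interval decomposition of M: I[1,5]^2, I[4,4], I[4,5], I[5,5].
HN type (ℓ=4): μ^(1)=19; μ^(2)=3/2; μ^(3)=-2; μ^(4)=-16

((0, 0, 0, 1, 0); (0, 0, 0, 3, 3); (2, 2, 2, 0, 0); (0, 0, 0, 0, 1))


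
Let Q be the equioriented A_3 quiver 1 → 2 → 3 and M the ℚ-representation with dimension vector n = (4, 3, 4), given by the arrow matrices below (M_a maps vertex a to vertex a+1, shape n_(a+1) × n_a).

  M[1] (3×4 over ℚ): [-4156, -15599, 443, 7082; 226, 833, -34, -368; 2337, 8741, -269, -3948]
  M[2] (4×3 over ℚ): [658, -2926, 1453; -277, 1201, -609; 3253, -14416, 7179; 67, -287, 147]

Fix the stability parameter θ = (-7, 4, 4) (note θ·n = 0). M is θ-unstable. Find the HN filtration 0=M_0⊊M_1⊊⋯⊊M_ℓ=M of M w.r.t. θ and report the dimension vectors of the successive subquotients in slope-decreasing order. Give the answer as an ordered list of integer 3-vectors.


Interval decomposition of M: I[1,1], I[1,3]^3, I[3,3].
HN type (ℓ=2): μ^(1)=4; μ^(2)=-7

((0, 3, 4); (4, 0, 0))


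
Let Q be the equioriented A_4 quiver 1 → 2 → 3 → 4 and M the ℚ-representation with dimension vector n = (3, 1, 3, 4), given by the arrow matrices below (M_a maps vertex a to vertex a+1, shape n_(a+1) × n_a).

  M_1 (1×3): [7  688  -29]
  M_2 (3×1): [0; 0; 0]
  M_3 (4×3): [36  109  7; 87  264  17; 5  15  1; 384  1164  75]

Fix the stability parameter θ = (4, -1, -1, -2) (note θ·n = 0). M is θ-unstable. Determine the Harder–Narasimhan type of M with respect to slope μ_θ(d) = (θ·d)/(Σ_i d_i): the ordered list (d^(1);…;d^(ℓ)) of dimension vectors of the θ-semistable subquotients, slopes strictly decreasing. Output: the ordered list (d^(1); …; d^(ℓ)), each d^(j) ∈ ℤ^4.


Interval decomposition of M: I[1,1]^2, I[1,2], I[3,4]^3, I[4,4].
HN type (ℓ=4): μ^(1)=4; μ^(2)=3/2; μ^(3)=-3/2; μ^(4)=-2

((2, 0, 0, 0); (1, 1, 0, 0); (0, 0, 3, 3); (0, 0, 0, 1))


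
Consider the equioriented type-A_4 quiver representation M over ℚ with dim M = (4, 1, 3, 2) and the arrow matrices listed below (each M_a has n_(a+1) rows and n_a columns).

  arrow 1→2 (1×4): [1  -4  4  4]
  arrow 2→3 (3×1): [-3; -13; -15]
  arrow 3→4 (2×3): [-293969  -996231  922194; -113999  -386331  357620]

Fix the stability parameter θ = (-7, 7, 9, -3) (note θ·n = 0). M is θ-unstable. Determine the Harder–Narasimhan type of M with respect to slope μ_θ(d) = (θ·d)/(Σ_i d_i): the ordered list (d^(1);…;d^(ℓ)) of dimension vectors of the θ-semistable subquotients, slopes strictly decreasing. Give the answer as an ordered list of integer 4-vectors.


Via rank(M_{q-1}∘⋯∘M_p): M ≅ I[1,1]^3, I[1,3], I[3,4]^2.
μ_θ-semistable layers: μ^(1)=9; μ^(2)=7; μ^(3)=3; μ^(4)=-7

((0, 0, 1, 0); (0, 1, 0, 0); (0, 0, 2, 2); (4, 0, 0, 0))


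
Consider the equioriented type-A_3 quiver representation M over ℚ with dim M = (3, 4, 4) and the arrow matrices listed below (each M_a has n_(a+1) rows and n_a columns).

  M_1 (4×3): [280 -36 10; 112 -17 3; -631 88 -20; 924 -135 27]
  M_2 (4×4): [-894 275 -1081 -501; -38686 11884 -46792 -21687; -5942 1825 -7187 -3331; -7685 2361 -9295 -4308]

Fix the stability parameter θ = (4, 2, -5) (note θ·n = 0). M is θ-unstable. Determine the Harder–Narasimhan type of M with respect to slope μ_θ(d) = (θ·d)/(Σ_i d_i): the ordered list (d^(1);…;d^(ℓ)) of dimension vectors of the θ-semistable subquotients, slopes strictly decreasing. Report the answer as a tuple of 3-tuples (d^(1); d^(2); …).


Via rank(M_{q-1}∘⋯∘M_p): M ≅ I[1,3]^3, I[2,2], I[3,3].
μ_θ-semistable layers: μ^(1)=2; μ^(2)=1/3; μ^(3)=-5

((0, 1, 0); (3, 3, 3); (0, 0, 1))


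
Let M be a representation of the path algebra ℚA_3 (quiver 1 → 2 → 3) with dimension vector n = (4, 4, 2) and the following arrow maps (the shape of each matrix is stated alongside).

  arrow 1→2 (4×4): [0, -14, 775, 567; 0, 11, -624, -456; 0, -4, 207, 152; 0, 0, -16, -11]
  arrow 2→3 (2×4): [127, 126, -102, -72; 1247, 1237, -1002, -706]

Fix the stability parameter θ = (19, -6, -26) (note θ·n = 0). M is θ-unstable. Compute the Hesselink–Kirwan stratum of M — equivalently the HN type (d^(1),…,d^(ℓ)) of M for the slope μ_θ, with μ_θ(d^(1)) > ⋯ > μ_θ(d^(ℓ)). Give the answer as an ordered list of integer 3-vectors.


Barcode: M ≅ I[1,1], I[1,2], I[1,3]^2, I[2,2]. HN layers by μ_θ (4 steps, strictly decreasing):
  μ^(1)=19; μ^(2)=13/2; μ^(3)=-13/3; μ^(4)=-6

((1, 0, 0); (1, 1, 0); (2, 2, 2); (0, 1, 0))


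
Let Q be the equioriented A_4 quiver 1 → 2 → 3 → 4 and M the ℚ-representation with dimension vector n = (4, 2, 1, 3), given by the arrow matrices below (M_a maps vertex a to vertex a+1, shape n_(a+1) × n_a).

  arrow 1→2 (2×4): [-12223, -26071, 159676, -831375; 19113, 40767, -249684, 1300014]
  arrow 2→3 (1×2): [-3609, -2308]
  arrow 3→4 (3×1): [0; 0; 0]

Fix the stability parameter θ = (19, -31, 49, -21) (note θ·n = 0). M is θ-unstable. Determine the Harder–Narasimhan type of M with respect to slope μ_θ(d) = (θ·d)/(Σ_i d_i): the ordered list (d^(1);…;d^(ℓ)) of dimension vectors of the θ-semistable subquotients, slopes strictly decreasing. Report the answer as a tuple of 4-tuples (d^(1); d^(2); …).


Barcode: M ≅ I[1,1]^2, I[1,2], I[1,3], I[4,4]^3. HN layers by μ_θ (4 steps, strictly decreasing):
  μ^(1)=49; μ^(2)=19; μ^(3)=-6; μ^(4)=-21

((0, 0, 1, 0); (2, 0, 0, 0); (2, 2, 0, 0); (0, 0, 0, 3))


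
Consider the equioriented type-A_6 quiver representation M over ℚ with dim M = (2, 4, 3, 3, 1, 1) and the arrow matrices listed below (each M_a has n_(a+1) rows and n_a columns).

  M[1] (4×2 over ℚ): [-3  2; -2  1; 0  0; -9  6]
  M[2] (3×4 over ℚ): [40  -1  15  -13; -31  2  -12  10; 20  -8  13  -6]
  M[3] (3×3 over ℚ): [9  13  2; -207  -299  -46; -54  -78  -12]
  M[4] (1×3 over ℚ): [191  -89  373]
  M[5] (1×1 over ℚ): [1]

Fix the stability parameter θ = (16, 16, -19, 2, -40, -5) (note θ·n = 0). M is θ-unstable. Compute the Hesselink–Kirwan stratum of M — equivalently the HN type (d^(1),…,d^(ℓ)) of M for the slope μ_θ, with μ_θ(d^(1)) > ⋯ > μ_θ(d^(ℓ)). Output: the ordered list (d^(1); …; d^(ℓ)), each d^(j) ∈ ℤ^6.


Barcode: M ≅ I[1,3], I[1,4], I[2,2], I[2,3], I[4,4], I[4,6]. HN layers by μ_θ (7 steps, strictly decreasing):
  μ^(1)=16; μ^(2)=13/3; μ^(3)=15/4; μ^(4)=2; μ^(5)=-3/2; μ^(6)=-5; μ^(7)=-19

((0, 1, 0, 0, 0, 0); (1, 1, 1, 0, 0, 0); (1, 1, 1, 1, 0, 0); (0, 0, 0, 1, 0, 0); (0, 1, 1, 0, 0, 0); (0, 0, 0, 0, 0, 1); (0, 0, 0, 1, 1, 0))


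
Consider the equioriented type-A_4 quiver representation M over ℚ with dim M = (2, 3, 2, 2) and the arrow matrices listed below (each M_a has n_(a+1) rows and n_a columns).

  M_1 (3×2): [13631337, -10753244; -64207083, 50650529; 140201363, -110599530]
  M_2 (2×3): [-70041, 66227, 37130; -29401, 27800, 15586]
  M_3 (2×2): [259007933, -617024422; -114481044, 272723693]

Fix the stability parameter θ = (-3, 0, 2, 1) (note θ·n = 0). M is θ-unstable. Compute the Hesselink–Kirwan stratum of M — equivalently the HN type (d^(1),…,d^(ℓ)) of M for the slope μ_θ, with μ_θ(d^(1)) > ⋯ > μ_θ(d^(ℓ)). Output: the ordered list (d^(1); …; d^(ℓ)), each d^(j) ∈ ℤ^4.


Via rank(M_{q-1}∘⋯∘M_p): M ≅ I[1,4]^2, I[2,2].
μ_θ-semistable layers: μ^(1)=3/2; μ^(2)=0; μ^(3)=-3

((0, 0, 2, 2); (0, 3, 0, 0); (2, 0, 0, 0))


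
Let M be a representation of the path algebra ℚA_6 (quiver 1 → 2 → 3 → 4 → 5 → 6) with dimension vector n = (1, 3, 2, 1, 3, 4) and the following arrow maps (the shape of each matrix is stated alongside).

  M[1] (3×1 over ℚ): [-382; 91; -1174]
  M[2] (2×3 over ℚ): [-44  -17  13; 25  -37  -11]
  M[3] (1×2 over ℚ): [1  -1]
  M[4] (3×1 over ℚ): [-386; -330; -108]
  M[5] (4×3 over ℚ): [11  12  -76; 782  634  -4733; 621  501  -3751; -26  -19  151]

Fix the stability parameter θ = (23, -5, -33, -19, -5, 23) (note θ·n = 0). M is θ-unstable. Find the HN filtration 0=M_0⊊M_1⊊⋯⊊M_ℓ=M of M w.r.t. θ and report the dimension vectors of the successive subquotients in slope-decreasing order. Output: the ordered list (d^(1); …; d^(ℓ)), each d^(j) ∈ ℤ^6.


Barcode: M ≅ I[1,6], I[2,2], I[2,3], I[5,6]^2, I[6,6]. HN layers by μ_θ (4 steps, strictly decreasing):
  μ^(1)=23; μ^(2)=-5; μ^(3)=-17/2; μ^(4)=-19

((0, 0, 0, 0, 0, 4); (0, 1, 0, 0, 3, 0); (1, 1, 1, 1, 0, 0); (0, 1, 1, 0, 0, 0))


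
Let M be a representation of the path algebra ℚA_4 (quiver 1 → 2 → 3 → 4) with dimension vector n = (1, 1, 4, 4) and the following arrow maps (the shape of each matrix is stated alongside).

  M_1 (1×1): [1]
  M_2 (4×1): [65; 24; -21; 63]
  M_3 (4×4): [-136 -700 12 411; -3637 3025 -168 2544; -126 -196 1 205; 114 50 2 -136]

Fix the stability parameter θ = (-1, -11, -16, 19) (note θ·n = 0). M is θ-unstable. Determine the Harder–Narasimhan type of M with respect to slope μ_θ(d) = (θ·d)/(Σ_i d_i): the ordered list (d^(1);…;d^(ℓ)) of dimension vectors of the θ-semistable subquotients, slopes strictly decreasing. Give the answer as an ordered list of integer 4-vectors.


Interval decomposition of M: I[1,4], I[3,4]^3.
HN type (ℓ=3): μ^(1)=19; μ^(2)=-28/3; μ^(3)=-16

((0, 0, 0, 4); (1, 1, 1, 0); (0, 0, 3, 0))


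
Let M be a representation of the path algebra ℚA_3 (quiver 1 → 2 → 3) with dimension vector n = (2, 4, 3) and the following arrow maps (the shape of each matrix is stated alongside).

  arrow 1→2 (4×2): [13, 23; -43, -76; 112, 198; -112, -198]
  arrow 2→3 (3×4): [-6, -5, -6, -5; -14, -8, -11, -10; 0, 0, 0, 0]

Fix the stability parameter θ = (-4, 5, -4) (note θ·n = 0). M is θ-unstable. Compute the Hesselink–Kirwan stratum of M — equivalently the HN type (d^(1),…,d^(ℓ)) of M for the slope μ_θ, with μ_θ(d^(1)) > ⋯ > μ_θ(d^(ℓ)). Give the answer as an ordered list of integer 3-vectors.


Barcode: M ≅ I[1,2], I[1,3], I[2,2], I[2,3], I[3,3]. HN layers by μ_θ (3 steps, strictly decreasing):
  μ^(1)=5; μ^(2)=1/2; μ^(3)=-4

((0, 2, 0); (0, 2, 2); (2, 0, 1))


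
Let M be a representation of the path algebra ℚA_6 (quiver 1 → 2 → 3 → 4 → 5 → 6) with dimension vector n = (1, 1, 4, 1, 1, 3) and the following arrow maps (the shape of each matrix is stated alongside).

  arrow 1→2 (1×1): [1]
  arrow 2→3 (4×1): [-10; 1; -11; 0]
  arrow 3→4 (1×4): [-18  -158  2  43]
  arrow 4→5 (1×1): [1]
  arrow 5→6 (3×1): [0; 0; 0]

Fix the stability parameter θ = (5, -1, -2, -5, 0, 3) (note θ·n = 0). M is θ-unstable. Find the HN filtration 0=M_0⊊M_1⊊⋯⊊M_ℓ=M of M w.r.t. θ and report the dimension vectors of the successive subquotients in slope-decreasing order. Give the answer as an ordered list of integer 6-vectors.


Via rank(M_{q-1}∘⋯∘M_p): M ≅ I[1,3], I[3,3]^2, I[3,5], I[6,6]^3.
μ_θ-semistable layers: μ^(1)=3; μ^(2)=2/3; μ^(3)=0; μ^(4)=-2; μ^(5)=-7/2

((0, 0, 0, 0, 0, 3); (1, 1, 1, 0, 0, 0); (0, 0, 0, 0, 1, 0); (0, 0, 2, 0, 0, 0); (0, 0, 1, 1, 0, 0))


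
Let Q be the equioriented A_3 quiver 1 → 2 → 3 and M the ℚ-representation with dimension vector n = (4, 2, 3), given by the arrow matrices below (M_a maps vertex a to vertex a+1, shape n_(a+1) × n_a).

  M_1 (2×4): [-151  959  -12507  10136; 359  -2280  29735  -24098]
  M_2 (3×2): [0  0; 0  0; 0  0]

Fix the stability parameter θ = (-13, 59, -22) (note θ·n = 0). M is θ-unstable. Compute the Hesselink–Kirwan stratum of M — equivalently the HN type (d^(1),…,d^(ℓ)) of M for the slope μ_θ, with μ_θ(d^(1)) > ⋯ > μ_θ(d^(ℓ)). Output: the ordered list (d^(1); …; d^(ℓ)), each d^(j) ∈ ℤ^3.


Interval decomposition of M: I[1,1]^2, I[1,2]^2, I[3,3]^3.
HN type (ℓ=3): μ^(1)=59; μ^(2)=-13; μ^(3)=-22

((0, 2, 0); (4, 0, 0); (0, 0, 3))


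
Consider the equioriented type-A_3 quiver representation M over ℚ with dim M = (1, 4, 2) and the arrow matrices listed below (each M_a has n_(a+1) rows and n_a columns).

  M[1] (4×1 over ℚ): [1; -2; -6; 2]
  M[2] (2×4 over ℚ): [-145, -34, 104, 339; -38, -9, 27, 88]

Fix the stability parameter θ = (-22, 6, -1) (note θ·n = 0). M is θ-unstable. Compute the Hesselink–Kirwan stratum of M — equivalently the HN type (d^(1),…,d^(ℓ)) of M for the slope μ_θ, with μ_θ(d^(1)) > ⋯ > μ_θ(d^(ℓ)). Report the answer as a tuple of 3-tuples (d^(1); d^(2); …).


Via rank(M_{q-1}∘⋯∘M_p): M ≅ I[1,3], I[2,2]^2, I[2,3].
μ_θ-semistable layers: μ^(1)=6; μ^(2)=5/2; μ^(3)=-22

((0, 2, 0); (0, 2, 2); (1, 0, 0))


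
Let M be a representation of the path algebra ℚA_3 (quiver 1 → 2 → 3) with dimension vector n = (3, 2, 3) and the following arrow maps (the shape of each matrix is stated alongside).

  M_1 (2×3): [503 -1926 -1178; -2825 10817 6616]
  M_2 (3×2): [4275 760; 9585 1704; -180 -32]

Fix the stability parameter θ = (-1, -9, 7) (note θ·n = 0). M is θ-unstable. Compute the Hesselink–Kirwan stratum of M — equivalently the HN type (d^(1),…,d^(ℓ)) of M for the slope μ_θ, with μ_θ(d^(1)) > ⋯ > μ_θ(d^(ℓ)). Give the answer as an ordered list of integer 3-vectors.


Via rank(M_{q-1}∘⋯∘M_p): M ≅ I[1,1], I[1,2], I[1,3], I[3,3]^2.
μ_θ-semistable layers: μ^(1)=7; μ^(2)=-1; μ^(3)=-5

((0, 0, 3); (1, 0, 0); (2, 2, 0))


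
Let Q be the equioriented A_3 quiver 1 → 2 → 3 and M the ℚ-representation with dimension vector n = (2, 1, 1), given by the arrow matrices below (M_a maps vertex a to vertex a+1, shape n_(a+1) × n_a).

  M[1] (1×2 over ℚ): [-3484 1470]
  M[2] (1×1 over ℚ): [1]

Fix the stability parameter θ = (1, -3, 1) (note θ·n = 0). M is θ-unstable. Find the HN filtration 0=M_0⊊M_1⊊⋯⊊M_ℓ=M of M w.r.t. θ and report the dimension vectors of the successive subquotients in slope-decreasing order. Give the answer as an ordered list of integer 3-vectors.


Barcode: M ≅ I[1,1], I[1,3]. HN layers by μ_θ (2 steps, strictly decreasing):
  μ^(1)=1; μ^(2)=-1

((1, 0, 1); (1, 1, 0))


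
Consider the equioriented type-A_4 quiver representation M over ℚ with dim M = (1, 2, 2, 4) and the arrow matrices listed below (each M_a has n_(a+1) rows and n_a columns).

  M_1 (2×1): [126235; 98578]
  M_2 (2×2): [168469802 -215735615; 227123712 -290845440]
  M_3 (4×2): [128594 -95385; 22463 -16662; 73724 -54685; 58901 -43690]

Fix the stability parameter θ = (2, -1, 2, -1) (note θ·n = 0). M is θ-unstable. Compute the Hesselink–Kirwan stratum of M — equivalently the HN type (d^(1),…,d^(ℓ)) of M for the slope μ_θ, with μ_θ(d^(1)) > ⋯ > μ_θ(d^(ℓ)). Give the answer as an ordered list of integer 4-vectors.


Barcode: M ≅ I[1,2], I[2,4], I[3,4], I[4,4]^2. HN layers by μ_θ (2 steps, strictly decreasing):
  μ^(1)=1/2; μ^(2)=-1

((1, 1, 2, 2); (0, 1, 0, 2))


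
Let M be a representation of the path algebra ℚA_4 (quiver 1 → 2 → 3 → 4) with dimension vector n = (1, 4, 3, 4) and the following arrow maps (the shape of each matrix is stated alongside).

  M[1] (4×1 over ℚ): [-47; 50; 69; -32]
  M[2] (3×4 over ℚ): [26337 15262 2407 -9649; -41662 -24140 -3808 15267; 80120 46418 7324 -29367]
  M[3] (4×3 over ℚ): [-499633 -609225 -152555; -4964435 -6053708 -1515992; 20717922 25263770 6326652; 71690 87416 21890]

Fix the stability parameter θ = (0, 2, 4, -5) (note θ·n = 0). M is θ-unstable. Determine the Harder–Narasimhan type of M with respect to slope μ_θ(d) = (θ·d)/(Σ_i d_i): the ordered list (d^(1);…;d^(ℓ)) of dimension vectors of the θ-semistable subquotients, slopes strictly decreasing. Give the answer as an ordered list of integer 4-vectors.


Barcode: M ≅ I[1,4], I[2,2], I[2,4]^2, I[4,4]. HN layers by μ_θ (4 steps, strictly decreasing):
  μ^(1)=2; μ^(2)=1/3; μ^(3)=0; μ^(4)=-5

((0, 1, 0, 0); (0, 3, 3, 3); (1, 0, 0, 0); (0, 0, 0, 1))


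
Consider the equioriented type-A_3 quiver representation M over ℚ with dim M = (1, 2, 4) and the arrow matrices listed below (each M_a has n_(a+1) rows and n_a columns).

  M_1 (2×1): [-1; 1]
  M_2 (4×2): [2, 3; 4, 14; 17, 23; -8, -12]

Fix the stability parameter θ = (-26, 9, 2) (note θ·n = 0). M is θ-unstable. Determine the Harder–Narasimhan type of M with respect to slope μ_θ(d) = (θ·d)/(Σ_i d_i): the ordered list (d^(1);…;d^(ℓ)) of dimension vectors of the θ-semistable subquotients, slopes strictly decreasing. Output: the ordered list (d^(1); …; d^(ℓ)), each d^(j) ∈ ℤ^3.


Via rank(M_{q-1}∘⋯∘M_p): M ≅ I[1,3], I[2,3], I[3,3]^2.
μ_θ-semistable layers: μ^(1)=11/2; μ^(2)=2; μ^(3)=-26

((0, 2, 2); (0, 0, 2); (1, 0, 0))


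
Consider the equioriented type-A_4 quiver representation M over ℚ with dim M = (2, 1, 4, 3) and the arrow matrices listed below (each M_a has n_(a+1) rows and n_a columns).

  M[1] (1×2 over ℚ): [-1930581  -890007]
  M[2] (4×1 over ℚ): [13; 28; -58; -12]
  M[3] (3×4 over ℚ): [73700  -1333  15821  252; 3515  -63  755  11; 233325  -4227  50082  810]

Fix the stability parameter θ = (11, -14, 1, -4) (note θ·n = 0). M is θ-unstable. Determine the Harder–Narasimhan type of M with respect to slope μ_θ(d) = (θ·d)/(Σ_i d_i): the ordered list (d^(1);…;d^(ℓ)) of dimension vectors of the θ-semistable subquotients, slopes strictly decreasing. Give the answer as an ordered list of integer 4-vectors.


Barcode: M ≅ I[1,1], I[1,4], I[3,3], I[3,4]^2. HN layers by μ_θ (3 steps, strictly decreasing):
  μ^(1)=11; μ^(2)=1; μ^(3)=-3/2

((1, 0, 0, 0); (0, 0, 1, 0); (1, 1, 3, 3))


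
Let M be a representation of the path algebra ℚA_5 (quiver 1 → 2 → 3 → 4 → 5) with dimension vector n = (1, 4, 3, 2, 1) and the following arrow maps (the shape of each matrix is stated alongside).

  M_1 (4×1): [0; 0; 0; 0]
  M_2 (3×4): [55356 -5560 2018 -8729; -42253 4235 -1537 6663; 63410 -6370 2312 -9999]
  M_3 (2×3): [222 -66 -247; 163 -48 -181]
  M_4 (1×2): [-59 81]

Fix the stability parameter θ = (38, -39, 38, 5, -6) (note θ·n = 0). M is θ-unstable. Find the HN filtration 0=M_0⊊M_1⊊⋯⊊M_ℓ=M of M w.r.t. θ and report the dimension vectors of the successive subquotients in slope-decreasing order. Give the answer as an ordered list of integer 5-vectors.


Barcode: M ≅ I[1,1], I[2,2]^2, I[2,4], I[2,5], I[3,3]. HN layers by μ_θ (4 steps, strictly decreasing):
  μ^(1)=38; μ^(2)=43/2; μ^(3)=37/3; μ^(4)=-39

((1, 0, 1, 0, 0); (0, 0, 1, 1, 0); (0, 0, 1, 1, 1); (0, 4, 0, 0, 0))


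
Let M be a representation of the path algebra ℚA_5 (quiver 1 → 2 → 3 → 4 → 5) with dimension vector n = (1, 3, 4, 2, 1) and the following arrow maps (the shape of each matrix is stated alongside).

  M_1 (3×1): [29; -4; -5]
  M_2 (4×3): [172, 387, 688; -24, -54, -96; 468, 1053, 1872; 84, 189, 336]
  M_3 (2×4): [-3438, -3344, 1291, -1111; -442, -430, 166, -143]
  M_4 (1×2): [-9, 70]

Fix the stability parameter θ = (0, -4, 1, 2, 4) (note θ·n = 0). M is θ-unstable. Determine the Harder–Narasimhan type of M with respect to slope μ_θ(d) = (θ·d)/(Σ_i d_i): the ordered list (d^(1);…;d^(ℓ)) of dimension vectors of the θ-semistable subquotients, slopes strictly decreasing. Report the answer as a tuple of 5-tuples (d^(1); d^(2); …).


Interval decomposition of M: I[1,2], I[2,2], I[2,5], I[3,3]^2, I[3,4].
HN type (ℓ=5): μ^(1)=4; μ^(2)=2; μ^(3)=1; μ^(4)=-2; μ^(5)=-4

((0, 0, 0, 0, 1); (0, 0, 0, 2, 0); (0, 0, 4, 0, 0); (1, 1, 0, 0, 0); (0, 2, 0, 0, 0))


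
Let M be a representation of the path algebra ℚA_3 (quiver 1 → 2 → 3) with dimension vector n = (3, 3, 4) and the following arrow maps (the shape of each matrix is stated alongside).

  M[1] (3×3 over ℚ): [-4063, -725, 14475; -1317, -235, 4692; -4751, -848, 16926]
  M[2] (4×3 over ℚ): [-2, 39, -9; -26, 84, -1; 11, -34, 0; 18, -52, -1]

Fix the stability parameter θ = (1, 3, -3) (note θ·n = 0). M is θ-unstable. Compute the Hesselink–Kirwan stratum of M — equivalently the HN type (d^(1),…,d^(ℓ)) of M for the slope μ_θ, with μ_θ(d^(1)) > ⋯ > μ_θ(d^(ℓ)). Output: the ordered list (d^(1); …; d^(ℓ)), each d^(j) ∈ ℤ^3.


Barcode: M ≅ I[1,3]^3, I[3,3]. HN layers by μ_θ (2 steps, strictly decreasing):
  μ^(1)=1/3; μ^(2)=-3

((3, 3, 3); (0, 0, 1))


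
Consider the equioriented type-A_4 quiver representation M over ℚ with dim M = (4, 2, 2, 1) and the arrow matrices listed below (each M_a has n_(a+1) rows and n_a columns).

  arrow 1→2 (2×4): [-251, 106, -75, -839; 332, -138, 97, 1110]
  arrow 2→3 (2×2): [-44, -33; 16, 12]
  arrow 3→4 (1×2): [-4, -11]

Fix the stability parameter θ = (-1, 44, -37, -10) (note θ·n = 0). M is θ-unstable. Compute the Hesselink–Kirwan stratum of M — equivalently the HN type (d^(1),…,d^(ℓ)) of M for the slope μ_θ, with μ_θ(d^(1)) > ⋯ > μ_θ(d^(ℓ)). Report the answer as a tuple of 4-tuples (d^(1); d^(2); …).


Via rank(M_{q-1}∘⋯∘M_p): M ≅ I[1,1]^2, I[1,2], I[1,3], I[3,4].
μ_θ-semistable layers: μ^(1)=44; μ^(2)=7/2; μ^(3)=-1; μ^(4)=-10; μ^(5)=-37

((0, 1, 0, 0); (0, 1, 1, 0); (4, 0, 0, 0); (0, 0, 0, 1); (0, 0, 1, 0))


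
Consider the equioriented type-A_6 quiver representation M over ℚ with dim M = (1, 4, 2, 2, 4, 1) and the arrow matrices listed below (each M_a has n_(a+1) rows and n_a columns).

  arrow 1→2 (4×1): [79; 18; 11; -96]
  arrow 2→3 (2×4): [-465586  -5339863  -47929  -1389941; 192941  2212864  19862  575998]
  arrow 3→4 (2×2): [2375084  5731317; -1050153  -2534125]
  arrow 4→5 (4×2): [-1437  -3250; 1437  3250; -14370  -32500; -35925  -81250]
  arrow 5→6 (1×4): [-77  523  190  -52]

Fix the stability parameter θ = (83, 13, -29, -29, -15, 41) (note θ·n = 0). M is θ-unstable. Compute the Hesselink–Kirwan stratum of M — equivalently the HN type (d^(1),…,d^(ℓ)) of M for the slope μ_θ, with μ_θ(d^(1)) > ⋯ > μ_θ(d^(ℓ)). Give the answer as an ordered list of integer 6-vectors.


Barcode: M ≅ I[1,5], I[2,2]^2, I[2,4], I[5,5]^2, I[5,6]. HN layers by μ_θ (4 steps, strictly decreasing):
  μ^(1)=41; μ^(2)=13; μ^(3)=23/5; μ^(4)=-15

((0, 0, 0, 0, 0, 1); (0, 2, 0, 0, 0, 0); (1, 1, 1, 1, 1, 0); (0, 1, 1, 1, 3, 0))


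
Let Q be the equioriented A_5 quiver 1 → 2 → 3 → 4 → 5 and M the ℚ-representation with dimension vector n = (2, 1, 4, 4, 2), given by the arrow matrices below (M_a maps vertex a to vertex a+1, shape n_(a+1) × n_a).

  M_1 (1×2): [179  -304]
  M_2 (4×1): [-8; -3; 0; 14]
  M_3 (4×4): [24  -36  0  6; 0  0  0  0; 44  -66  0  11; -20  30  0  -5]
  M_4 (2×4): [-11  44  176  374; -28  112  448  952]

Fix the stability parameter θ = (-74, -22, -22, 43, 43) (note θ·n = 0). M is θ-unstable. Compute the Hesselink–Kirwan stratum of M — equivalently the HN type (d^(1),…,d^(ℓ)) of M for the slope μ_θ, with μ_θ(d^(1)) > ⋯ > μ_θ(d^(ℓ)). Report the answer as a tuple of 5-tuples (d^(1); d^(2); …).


Interval decomposition of M: I[1,1], I[1,3], I[3,3]^2, I[3,4], I[4,4]^2, I[4,5], I[5,5].
HN type (ℓ=3): μ^(1)=43; μ^(2)=-22; μ^(3)=-74

((0, 0, 0, 4, 2); (0, 1, 4, 0, 0); (2, 0, 0, 0, 0))


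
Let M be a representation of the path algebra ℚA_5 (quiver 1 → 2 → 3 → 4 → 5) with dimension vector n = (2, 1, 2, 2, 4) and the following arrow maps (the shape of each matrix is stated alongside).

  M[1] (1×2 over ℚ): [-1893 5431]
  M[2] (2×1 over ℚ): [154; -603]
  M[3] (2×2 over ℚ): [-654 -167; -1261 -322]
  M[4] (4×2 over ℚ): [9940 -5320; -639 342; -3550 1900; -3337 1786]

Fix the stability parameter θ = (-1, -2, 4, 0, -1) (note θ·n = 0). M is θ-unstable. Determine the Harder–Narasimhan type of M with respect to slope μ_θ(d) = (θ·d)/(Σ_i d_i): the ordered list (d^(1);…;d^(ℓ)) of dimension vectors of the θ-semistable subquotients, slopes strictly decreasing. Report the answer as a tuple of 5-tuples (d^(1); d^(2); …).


Barcode: M ≅ I[1,1], I[1,5], I[3,4], I[5,5]^3. HN layers by μ_θ (4 steps, strictly decreasing):
  μ^(1)=2; μ^(2)=1; μ^(3)=-1; μ^(4)=-3/2

((0, 0, 1, 1, 0); (0, 0, 1, 1, 1); (1, 0, 0, 0, 3); (1, 1, 0, 0, 0))


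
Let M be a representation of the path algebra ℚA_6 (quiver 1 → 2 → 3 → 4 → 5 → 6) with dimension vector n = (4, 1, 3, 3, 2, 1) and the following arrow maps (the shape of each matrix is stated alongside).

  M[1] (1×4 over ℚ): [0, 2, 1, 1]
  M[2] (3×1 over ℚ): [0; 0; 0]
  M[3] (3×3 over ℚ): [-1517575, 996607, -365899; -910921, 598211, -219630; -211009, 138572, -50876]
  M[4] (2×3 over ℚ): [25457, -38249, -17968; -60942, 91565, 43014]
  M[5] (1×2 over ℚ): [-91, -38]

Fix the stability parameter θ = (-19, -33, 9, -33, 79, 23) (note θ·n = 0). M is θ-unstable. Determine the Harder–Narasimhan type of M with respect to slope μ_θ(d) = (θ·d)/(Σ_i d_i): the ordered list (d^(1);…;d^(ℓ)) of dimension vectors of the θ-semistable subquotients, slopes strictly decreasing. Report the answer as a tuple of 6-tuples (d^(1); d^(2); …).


Barcode: M ≅ I[1,1]^3, I[1,2], I[3,4], I[3,5], I[3,6]. HN layers by μ_θ (5 steps, strictly decreasing):
  μ^(1)=79; μ^(2)=51; μ^(3)=-12; μ^(4)=-19; μ^(5)=-26

((0, 0, 0, 0, 1, 0); (0, 0, 0, 0, 1, 1); (0, 0, 3, 3, 0, 0); (3, 0, 0, 0, 0, 0); (1, 1, 0, 0, 0, 0))


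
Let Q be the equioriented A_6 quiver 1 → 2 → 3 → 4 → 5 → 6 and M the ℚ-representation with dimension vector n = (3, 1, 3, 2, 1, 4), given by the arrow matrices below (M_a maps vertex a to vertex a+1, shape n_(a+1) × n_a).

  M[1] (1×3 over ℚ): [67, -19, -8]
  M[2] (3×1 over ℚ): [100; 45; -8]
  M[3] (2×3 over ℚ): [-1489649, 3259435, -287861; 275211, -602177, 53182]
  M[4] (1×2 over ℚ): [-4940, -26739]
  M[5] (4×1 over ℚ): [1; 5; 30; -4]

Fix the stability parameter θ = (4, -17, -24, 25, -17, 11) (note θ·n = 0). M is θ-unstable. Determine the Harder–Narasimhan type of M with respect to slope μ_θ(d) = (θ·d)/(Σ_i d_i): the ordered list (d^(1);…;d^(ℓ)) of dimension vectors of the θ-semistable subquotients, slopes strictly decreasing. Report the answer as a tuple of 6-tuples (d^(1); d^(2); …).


Interval decomposition of M: I[1,1]^2, I[1,6], I[3,3], I[3,4], I[6,6]^3.
HN type (ℓ=5): μ^(1)=25; μ^(2)=11; μ^(3)=4; μ^(4)=-37/3; μ^(5)=-24

((0, 0, 0, 1, 0, 0); (0, 0, 0, 0, 0, 4); (2, 0, 0, 1, 1, 0); (1, 1, 1, 0, 0, 0); (0, 0, 2, 0, 0, 0))


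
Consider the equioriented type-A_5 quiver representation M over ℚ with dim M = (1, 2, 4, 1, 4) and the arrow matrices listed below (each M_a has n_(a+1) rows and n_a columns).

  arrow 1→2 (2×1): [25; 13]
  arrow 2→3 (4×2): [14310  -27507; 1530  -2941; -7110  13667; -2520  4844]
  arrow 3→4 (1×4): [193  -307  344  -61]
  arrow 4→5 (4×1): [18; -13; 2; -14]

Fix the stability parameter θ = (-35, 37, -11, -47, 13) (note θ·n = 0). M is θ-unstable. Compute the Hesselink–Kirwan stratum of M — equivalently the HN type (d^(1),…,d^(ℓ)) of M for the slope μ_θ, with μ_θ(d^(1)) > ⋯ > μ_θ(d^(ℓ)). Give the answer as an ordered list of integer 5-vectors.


Barcode: M ≅ I[1,3], I[2,2], I[3,3]^2, I[3,5], I[5,5]^3. HN layers by μ_θ (5 steps, strictly decreasing):
  μ^(1)=37; μ^(2)=13; μ^(3)=-11; μ^(4)=-29; μ^(5)=-35

((0, 1, 0, 0, 0); (0, 1, 1, 0, 4); (0, 0, 2, 0, 0); (0, 0, 1, 1, 0); (1, 0, 0, 0, 0))


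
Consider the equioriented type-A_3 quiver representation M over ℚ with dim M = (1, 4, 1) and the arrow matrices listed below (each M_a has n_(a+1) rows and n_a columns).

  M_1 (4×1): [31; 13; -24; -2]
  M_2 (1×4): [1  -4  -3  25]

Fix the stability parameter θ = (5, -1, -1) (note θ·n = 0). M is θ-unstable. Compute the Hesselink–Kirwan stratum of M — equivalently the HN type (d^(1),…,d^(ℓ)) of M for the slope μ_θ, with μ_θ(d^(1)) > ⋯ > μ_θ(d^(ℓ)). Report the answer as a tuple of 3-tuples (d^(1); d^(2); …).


Interval decomposition of M: I[1,3], I[2,2]^3.
HN type (ℓ=2): μ^(1)=1; μ^(2)=-1

((1, 1, 1); (0, 3, 0))


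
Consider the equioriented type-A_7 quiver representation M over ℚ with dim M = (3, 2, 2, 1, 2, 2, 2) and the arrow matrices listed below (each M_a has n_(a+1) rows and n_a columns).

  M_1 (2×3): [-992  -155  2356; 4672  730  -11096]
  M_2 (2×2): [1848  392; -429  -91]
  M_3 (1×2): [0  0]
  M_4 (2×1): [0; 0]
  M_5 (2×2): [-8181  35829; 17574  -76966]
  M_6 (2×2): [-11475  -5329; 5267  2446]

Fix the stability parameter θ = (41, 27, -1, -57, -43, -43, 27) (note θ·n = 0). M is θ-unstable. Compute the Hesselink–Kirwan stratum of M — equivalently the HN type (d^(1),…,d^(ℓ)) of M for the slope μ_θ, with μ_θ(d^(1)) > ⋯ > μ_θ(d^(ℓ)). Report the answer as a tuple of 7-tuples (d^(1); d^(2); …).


Interval decomposition of M: I[1,1]^2, I[1,3], I[2,2], I[3,3], I[4,4], I[5,5], I[5,7], I[6,7].
HN type (ℓ=6): μ^(1)=41; μ^(2)=27; μ^(3)=67/3; μ^(4)=-1; μ^(5)=-43; μ^(6)=-57

((2, 0, 0, 0, 0, 0, 0); (0, 1, 0, 0, 0, 0, 2); (1, 1, 1, 0, 0, 0, 0); (0, 0, 1, 0, 0, 0, 0); (0, 0, 0, 0, 2, 2, 0); (0, 0, 0, 1, 0, 0, 0))


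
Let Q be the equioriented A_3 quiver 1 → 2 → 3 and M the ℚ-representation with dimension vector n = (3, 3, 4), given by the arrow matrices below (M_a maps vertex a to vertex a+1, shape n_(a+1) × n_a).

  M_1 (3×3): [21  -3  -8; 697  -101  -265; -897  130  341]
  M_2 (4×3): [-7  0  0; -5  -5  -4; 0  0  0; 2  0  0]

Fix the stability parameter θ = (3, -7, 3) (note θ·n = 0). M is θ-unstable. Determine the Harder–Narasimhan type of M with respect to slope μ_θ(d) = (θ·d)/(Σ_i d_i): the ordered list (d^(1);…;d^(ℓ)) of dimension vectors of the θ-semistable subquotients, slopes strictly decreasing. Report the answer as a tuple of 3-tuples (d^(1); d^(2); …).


Interval decomposition of M: I[1,2], I[1,3]^2, I[3,3]^2.
HN type (ℓ=2): μ^(1)=3; μ^(2)=-2

((0, 0, 4); (3, 3, 0))


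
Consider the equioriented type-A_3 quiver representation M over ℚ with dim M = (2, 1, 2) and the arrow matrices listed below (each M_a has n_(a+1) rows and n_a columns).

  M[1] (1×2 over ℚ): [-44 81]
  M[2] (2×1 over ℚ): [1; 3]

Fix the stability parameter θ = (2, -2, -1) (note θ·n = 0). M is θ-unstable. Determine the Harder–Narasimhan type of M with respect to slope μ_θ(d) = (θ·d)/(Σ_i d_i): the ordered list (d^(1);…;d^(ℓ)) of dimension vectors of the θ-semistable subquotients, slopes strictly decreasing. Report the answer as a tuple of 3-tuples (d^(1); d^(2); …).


Interval decomposition of M: I[1,1], I[1,3], I[3,3].
HN type (ℓ=3): μ^(1)=2; μ^(2)=-1/3; μ^(3)=-1

((1, 0, 0); (1, 1, 1); (0, 0, 1))


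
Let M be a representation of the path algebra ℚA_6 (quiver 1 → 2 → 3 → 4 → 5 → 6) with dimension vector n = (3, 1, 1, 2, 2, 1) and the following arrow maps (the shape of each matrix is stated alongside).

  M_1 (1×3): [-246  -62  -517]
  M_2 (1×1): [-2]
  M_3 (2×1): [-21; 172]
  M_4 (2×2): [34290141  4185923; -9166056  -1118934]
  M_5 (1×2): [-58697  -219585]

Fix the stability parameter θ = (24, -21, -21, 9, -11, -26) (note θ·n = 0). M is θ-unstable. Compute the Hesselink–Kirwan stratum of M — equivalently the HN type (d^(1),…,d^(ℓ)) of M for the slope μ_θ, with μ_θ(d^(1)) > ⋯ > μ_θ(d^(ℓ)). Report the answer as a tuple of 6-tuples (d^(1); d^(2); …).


Interval decomposition of M: I[1,1]^2, I[1,6], I[4,5].
HN type (ℓ=3): μ^(1)=24; μ^(2)=-1; μ^(3)=-23/3

((2, 0, 0, 0, 0, 0); (0, 0, 0, 1, 1, 0); (1, 1, 1, 1, 1, 1))


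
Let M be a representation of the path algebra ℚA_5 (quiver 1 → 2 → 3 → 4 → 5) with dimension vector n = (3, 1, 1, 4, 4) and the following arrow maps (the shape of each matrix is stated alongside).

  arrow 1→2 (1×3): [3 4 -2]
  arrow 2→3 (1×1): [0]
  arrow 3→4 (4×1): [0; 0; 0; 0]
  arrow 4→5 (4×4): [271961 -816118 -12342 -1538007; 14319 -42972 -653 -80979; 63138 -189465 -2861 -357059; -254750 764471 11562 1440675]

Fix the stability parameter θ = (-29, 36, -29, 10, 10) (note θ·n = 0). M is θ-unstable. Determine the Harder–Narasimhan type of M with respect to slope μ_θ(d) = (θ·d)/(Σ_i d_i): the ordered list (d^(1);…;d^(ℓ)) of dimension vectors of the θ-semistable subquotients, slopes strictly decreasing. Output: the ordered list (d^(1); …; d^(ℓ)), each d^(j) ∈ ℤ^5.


Via rank(M_{q-1}∘⋯∘M_p): M ≅ I[1,1]^2, I[1,2], I[3,3], I[4,5]^4.
μ_θ-semistable layers: μ^(1)=36; μ^(2)=10; μ^(3)=-29

((0, 1, 0, 0, 0); (0, 0, 0, 4, 4); (3, 0, 1, 0, 0))


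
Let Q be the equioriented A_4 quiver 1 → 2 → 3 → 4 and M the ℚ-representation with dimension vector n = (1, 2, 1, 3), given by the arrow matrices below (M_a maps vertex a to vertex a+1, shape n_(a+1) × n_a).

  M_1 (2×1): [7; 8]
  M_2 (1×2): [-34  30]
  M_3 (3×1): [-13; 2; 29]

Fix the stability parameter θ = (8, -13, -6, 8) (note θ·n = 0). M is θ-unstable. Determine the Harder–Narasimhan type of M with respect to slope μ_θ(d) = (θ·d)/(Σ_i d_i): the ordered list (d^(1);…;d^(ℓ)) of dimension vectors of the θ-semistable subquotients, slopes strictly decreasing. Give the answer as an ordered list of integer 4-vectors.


Via rank(M_{q-1}∘⋯∘M_p): M ≅ I[1,4], I[2,2], I[4,4]^2.
μ_θ-semistable layers: μ^(1)=8; μ^(2)=-11/3; μ^(3)=-13

((0, 0, 0, 3); (1, 1, 1, 0); (0, 1, 0, 0))


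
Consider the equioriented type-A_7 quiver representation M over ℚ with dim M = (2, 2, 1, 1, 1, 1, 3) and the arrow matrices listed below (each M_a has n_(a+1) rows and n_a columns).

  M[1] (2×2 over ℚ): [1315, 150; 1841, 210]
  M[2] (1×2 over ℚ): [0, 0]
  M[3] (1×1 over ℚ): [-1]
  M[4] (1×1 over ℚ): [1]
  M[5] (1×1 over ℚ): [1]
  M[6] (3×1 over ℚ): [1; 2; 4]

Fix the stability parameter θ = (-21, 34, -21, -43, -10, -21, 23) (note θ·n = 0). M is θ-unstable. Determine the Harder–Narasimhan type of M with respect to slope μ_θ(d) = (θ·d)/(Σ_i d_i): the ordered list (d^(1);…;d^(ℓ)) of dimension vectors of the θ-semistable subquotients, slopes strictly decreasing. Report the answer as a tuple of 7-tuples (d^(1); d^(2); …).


Barcode: M ≅ I[1,1], I[1,2], I[2,2], I[3,7], I[7,7]^2. HN layers by μ_θ (5 steps, strictly decreasing):
  μ^(1)=34; μ^(2)=23; μ^(3)=-31/2; μ^(4)=-21; μ^(5)=-32

((0, 2, 0, 0, 0, 0, 0); (0, 0, 0, 0, 0, 0, 3); (0, 0, 0, 0, 1, 1, 0); (2, 0, 0, 0, 0, 0, 0); (0, 0, 1, 1, 0, 0, 0))
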